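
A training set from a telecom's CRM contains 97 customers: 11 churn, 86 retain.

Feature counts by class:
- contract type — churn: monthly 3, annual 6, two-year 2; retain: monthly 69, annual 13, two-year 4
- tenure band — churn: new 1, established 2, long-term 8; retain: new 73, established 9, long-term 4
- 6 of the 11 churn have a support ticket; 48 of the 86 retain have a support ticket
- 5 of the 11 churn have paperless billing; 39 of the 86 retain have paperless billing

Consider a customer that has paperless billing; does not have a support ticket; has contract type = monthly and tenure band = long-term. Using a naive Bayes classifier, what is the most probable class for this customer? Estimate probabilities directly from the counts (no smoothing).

retain

churn: (11/97) × (3/11) × (8/11) × (5/11) × (5/11) ≈ 0.00464731
retain: (86/97) × (69/86) × (4/86) × (38/86) × (39/86) ≈ 0.00662964
Highest score → retain.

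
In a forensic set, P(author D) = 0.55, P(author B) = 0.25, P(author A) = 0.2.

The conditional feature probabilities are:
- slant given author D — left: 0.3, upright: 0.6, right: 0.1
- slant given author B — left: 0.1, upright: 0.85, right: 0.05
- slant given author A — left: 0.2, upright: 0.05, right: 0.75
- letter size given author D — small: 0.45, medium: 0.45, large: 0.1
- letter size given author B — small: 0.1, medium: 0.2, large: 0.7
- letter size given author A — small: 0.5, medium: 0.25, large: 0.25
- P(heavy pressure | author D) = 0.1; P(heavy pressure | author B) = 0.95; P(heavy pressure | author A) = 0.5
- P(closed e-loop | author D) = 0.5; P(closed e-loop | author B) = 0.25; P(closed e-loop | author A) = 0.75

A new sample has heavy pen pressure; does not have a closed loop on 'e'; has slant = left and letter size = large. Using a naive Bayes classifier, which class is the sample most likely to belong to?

author D: 0.55 × 0.3 × 0.1 × 0.1 × (1−0.5) = 0.000825
author B: 0.25 × 0.1 × 0.7 × 0.95 × (1−0.25) = 0.01246875
author A: 0.2 × 0.2 × 0.25 × 0.5 × (1−0.75) = 0.00125
Highest score → author B.

author B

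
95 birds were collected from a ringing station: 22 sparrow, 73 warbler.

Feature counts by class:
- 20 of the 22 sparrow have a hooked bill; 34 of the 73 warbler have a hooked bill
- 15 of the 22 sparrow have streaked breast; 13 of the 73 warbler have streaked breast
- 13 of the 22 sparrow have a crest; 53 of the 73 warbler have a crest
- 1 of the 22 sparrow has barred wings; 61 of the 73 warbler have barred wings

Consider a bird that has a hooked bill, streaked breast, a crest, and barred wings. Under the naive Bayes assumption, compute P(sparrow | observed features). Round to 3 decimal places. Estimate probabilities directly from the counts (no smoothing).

0.091

sparrow: (22/95) × (20/22) × (15/22) × (13/22) × (1/22) ≈ 0.00385543
warbler: (73/95) × (34/73) × (13/73) × (53/73) × (61/73) ≈ 0.0386666
P(sparrow | x) = 0.00385543 / 0.04252203 ≈ 0.091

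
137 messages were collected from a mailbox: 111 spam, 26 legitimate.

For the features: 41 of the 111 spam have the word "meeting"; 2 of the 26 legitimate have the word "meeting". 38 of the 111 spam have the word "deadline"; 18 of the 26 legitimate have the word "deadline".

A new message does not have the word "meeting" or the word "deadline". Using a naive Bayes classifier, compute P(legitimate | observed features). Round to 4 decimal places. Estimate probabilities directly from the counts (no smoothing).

0.1382

spam: (111/137) × (70/111) × (73/111) ≈ 0.336029
legitimate: (26/137) × (24/26) × (8/26) ≈ 0.0539023
P(legitimate | x) = 0.0539023 / 0.3899313 ≈ 0.1382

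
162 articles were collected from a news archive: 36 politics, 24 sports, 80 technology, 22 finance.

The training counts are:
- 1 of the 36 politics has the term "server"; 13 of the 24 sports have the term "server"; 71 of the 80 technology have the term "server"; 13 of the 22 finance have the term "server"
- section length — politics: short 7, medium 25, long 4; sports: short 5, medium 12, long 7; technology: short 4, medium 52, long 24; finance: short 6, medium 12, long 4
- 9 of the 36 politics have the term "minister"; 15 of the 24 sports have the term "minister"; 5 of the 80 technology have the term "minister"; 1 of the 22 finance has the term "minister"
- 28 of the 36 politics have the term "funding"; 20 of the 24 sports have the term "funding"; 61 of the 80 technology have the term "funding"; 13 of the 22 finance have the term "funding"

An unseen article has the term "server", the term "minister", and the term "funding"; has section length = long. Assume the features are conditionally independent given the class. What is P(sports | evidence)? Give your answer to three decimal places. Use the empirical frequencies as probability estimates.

politics: (36/162) × (1/36) × (4/36) × (9/36) × (28/36) ≈ 0.000133364
sports: (24/162) × (13/24) × (7/24) × (15/24) × (20/24) ≈ 0.0121903
technology: (80/162) × (71/80) × (24/80) × (5/80) × (61/80) ≈ 0.00626591
finance: (22/162) × (13/22) × (4/22) × (1/22) × (13/22) ≈ 0.00039189
P(sports | x) = 0.0121903 / 0.018981464 ≈ 0.642

0.642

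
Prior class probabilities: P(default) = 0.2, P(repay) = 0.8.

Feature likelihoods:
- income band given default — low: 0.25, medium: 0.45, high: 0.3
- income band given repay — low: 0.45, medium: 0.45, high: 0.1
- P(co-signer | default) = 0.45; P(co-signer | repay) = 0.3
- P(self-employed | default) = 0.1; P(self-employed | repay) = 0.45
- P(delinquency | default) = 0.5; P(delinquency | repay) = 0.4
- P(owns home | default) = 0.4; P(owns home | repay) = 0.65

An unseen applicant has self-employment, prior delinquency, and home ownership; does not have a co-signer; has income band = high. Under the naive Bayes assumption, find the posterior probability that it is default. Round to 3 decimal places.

0.092

default: 0.2 × 0.3 × (1−0.45) × 0.1 × 0.5 × 0.4 = 0.00066
repay: 0.8 × 0.1 × (1−0.3) × 0.45 × 0.4 × 0.65 = 0.006552
P(default | x) = 0.00066 / 0.007212 ≈ 0.092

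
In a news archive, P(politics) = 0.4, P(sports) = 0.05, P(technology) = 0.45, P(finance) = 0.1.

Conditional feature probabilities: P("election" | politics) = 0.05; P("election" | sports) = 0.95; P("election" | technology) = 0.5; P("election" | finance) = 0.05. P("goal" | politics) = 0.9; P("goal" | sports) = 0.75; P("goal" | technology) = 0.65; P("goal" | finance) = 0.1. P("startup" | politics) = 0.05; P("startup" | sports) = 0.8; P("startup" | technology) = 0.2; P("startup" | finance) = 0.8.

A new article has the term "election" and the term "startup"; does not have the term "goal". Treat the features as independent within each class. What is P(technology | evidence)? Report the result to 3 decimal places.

0.544

politics: 0.4 × 0.05 × (1−0.9) × 0.05 = 0.0001
sports: 0.05 × 0.95 × (1−0.75) × 0.8 = 0.0095
technology: 0.45 × 0.5 × (1−0.65) × 0.2 = 0.01575
finance: 0.1 × 0.05 × (1−0.1) × 0.8 = 0.0036
P(technology | x) = 0.01575 / 0.02895 ≈ 0.544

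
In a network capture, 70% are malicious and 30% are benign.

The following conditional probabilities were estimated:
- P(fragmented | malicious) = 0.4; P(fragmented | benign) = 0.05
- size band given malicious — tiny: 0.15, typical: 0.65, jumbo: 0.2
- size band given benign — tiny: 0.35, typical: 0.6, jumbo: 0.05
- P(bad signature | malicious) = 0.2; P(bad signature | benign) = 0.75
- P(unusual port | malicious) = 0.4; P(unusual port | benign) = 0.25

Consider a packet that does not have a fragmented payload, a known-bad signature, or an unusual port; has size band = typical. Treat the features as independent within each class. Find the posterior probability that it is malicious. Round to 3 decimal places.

0.803

malicious: 0.7 × (1−0.4) × 0.65 × (1−0.2) × (1−0.4) = 0.13104
benign: 0.3 × (1−0.05) × 0.6 × (1−0.75) × (1−0.25) = 0.0320625
P(malicious | x) = 0.13104 / 0.1631025 ≈ 0.803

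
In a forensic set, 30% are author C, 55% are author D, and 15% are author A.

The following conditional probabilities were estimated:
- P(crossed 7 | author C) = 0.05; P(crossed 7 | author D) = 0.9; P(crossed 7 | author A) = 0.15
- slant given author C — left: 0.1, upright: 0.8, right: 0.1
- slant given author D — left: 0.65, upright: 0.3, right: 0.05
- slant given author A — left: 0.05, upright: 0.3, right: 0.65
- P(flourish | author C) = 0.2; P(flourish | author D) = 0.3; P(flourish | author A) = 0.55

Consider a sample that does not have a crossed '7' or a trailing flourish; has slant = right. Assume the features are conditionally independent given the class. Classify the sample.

author C: 0.3 × (1−0.05) × 0.1 × (1−0.2) = 0.0228
author D: 0.55 × (1−0.9) × 0.05 × (1−0.3) = 0.001925
author A: 0.15 × (1−0.15) × 0.65 × (1−0.55) = 0.03729375
Highest score → author A.

author A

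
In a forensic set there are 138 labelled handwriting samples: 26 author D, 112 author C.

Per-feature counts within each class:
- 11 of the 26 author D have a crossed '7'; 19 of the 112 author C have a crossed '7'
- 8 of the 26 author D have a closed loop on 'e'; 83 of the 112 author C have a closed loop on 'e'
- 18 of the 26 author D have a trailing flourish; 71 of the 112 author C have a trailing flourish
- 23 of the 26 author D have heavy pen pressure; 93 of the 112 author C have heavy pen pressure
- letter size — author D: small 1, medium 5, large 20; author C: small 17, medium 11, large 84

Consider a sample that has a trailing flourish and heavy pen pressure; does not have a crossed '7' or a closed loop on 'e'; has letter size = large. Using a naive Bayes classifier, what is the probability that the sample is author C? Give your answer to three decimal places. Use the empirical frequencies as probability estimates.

0.660

author D: (26/138) × (15/26) × (18/26) × (18/26) × (23/26) × (20/26) ≈ 0.0354504
author C: (112/138) × (93/112) × (29/112) × (71/112) × (93/112) × (84/112) ≈ 0.0688891
P(author C | x) = 0.0688891 / 0.1043395 ≈ 0.660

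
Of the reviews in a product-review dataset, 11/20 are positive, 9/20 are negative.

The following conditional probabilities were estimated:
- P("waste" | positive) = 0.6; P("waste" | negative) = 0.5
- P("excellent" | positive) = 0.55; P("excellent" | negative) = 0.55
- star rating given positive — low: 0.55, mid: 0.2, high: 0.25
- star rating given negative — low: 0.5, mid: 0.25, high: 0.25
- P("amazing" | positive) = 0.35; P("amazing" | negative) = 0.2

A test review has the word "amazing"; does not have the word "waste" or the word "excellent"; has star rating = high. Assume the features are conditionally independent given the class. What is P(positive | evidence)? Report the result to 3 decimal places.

positive: 0.55 × (1−0.6) × (1−0.55) × 0.25 × 0.35 = 0.0086625
negative: 0.45 × (1−0.5) × (1−0.55) × 0.25 × 0.2 = 0.0050625
P(positive | x) = 0.0086625 / 0.013725 ≈ 0.631

0.631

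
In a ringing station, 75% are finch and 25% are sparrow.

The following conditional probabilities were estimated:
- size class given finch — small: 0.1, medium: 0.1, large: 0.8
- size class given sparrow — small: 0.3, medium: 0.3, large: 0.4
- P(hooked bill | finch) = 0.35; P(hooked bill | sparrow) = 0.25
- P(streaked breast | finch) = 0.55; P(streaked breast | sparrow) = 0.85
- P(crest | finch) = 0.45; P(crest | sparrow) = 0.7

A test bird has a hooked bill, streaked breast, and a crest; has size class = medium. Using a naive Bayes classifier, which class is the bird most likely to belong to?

finch: 0.75 × 0.1 × 0.35 × 0.55 × 0.45 = 0.006496875
sparrow: 0.25 × 0.3 × 0.25 × 0.85 × 0.7 = 0.01115625
Highest score → sparrow.

sparrow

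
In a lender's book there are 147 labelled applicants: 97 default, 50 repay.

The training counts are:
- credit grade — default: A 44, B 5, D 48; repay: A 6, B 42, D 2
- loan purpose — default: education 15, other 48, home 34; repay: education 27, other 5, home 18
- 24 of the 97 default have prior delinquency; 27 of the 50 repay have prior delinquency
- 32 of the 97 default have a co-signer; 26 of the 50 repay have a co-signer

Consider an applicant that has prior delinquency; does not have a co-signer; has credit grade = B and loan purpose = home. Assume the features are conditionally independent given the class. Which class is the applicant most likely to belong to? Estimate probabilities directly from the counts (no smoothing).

default: (97/147) × (5/97) × (34/97) × (24/97) × (65/97) ≈ 0.0019767
repay: (50/147) × (42/50) × (18/50) × (27/50) × (24/50) ≈ 0.0266606
Highest score → repay.

repay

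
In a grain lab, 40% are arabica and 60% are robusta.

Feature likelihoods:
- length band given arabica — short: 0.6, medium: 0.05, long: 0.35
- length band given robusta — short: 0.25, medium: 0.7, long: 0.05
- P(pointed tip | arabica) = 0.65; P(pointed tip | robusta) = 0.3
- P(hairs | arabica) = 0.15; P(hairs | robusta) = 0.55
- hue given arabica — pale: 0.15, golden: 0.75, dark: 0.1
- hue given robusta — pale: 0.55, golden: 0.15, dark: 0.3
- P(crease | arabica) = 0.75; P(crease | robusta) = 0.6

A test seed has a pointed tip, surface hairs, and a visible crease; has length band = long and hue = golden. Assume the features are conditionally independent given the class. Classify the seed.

arabica

arabica: 0.4 × 0.35 × 0.65 × 0.15 × 0.75 × 0.75 = 0.007678125
robusta: 0.6 × 0.05 × 0.3 × 0.55 × 0.15 × 0.6 = 0.0004455
Highest score → arabica.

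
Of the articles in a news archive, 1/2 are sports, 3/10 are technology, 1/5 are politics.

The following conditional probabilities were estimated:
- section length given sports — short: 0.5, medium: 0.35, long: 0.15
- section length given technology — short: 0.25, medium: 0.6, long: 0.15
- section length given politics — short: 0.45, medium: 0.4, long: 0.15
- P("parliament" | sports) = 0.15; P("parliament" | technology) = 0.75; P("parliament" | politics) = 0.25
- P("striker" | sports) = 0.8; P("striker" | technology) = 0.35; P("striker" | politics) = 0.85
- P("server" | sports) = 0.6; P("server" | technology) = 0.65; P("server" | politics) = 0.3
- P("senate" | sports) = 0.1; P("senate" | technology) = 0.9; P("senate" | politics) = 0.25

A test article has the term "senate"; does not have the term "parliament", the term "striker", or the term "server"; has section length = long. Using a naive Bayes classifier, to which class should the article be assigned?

technology

sports: 0.5 × 0.15 × (1−0.15) × (1−0.8) × (1−0.6) × 0.1 = 0.00051
technology: 0.3 × 0.15 × (1−0.75) × (1−0.35) × (1−0.65) × 0.9 = 0.0023034375
politics: 0.2 × 0.15 × (1−0.25) × (1−0.85) × (1−0.3) × 0.25 = 0.000590625
Highest score → technology.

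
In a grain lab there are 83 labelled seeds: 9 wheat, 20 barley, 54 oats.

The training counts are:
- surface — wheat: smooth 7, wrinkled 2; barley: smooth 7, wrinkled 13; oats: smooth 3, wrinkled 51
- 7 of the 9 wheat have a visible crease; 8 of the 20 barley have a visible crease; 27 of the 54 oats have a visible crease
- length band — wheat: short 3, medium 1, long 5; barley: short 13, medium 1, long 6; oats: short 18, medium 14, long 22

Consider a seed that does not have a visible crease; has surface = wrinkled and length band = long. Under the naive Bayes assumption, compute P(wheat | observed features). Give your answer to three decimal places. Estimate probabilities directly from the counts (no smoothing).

0.019

wheat: (9/83) × (2/9) × (2/9) × (5/9) ≈ 0.00297486
barley: (20/83) × (13/20) × (12/20) × (6/20) ≈ 0.0281928
oats: (54/83) × (51/54) × (27/54) × (22/54) ≈ 0.125167
P(wheat | x) = 0.00297486 / 0.15633466 ≈ 0.019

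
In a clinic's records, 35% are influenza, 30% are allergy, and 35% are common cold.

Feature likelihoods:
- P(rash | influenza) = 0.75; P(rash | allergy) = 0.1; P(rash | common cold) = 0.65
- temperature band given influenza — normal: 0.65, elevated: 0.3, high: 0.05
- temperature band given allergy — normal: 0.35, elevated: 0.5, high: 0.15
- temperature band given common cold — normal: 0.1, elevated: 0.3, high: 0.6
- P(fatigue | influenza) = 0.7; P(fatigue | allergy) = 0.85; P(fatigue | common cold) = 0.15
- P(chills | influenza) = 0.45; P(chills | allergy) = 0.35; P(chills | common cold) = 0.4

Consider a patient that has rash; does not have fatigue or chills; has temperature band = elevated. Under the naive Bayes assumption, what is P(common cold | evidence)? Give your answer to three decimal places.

0.707

influenza: 0.35 × 0.75 × 0.3 × (1−0.7) × (1−0.45) = 0.01299375
allergy: 0.3 × 0.1 × 0.5 × (1−0.85) × (1−0.35) = 0.0014625
common cold: 0.35 × 0.65 × 0.3 × (1−0.15) × (1−0.4) = 0.0348075
P(common cold | x) = 0.0348075 / 0.04926375 ≈ 0.707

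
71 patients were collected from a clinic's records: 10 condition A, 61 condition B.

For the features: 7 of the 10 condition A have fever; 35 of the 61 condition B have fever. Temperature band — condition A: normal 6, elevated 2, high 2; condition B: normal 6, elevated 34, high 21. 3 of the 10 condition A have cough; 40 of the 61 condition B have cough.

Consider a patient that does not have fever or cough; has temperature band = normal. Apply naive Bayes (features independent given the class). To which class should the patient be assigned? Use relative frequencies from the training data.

condition A

condition A: (10/71) × (3/10) × (6/10) × (7/10) ≈ 0.0177465
condition B: (61/71) × (26/61) × (6/61) × (21/61) ≈ 0.0124001
Highest score → condition A.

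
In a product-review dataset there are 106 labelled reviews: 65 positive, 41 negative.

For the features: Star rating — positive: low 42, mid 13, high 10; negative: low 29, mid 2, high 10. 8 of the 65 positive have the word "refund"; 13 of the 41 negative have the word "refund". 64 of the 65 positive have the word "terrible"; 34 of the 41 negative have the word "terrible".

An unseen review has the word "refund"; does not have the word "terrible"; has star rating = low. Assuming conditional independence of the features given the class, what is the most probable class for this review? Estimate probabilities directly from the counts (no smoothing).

positive: (65/106) × (42/65) × (8/65) × (1/65) ≈ 0.000750251
negative: (41/106) × (29/41) × (13/41) × (7/41) ≈ 0.0148104
Highest score → negative.

negative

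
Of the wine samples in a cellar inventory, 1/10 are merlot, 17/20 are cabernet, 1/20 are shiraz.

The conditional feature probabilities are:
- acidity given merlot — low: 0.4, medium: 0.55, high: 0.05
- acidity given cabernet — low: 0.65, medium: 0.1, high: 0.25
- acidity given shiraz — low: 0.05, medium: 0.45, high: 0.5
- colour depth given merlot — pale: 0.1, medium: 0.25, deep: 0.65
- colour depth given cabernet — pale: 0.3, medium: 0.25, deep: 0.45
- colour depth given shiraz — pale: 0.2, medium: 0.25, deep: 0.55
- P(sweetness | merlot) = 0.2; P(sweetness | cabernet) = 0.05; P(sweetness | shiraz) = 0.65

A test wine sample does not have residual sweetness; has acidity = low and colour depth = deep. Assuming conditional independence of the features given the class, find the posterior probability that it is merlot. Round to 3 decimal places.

0.081

merlot: 0.1 × 0.4 × 0.65 × (1−0.2) = 0.0208
cabernet: 0.85 × 0.65 × 0.45 × (1−0.05) = 0.23619375
shiraz: 0.05 × 0.05 × 0.55 × (1−0.65) = 0.00048125
P(merlot | x) = 0.0208 / 0.257475 ≈ 0.081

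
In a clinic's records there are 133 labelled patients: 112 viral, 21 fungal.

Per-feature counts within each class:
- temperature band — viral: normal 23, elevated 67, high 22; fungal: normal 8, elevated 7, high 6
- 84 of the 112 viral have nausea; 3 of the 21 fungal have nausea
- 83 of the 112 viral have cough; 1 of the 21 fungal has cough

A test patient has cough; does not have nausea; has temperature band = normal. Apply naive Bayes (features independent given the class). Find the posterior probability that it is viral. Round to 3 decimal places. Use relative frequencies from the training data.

0.929

viral: (112/133) × (23/112) × (28/112) × (83/112) ≈ 0.0320388
fungal: (21/133) × (8/21) × (18/21) × (1/21) ≈ 0.00245512
P(viral | x) = 0.0320388 / 0.03449392 ≈ 0.929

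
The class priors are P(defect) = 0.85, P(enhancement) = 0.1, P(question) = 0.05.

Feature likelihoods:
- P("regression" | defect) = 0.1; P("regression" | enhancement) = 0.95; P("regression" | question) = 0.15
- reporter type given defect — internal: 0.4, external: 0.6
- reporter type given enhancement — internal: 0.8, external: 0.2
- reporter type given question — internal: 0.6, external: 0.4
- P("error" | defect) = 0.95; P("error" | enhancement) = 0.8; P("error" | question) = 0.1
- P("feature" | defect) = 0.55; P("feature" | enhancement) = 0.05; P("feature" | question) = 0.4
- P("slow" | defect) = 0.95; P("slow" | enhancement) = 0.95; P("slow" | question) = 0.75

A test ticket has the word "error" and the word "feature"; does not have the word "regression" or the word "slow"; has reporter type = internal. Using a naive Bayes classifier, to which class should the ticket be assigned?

defect

defect: 0.85 × (1−0.1) × 0.4 × 0.95 × 0.55 × (1−0.95) = 0.00799425
enhancement: 0.1 × (1−0.95) × 0.8 × 0.8 × 0.05 × (1−0.95) = 0.000008
question: 0.05 × (1−0.15) × 0.6 × 0.1 × 0.4 × (1−0.75) = 0.000255
Highest score → defect.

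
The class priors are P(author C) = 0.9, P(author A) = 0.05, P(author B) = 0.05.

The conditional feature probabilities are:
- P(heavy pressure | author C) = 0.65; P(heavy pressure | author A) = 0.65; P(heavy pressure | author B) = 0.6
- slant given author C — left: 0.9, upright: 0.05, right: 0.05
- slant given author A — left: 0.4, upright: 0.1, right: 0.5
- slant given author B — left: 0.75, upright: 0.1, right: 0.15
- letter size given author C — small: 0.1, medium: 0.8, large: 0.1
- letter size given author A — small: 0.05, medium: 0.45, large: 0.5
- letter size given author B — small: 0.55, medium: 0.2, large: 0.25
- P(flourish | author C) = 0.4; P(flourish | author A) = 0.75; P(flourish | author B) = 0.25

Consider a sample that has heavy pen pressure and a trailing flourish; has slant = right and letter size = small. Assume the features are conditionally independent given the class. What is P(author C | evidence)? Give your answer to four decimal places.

author C: 0.9 × 0.65 × 0.05 × 0.1 × 0.4 = 0.00117
author A: 0.05 × 0.65 × 0.5 × 0.05 × 0.75 = 0.000609375
author B: 0.05 × 0.6 × 0.15 × 0.55 × 0.25 = 0.00061875
P(author C | x) = 0.00117 / 0.002398125 ≈ 0.4879

0.4879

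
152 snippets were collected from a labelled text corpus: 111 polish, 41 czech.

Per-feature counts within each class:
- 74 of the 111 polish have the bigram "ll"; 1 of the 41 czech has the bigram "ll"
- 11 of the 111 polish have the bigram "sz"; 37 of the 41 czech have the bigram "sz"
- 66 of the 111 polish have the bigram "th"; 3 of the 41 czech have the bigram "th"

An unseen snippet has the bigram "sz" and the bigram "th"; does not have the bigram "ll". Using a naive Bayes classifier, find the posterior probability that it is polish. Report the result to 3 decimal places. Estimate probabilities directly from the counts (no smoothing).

0.452

polish: (111/152) × (37/111) × (11/111) × (66/111) ≈ 0.0143433
czech: (41/152) × (40/41) × (37/41) × (3/41) ≈ 0.0173769
P(polish | x) = 0.0143433 / 0.0317202 ≈ 0.452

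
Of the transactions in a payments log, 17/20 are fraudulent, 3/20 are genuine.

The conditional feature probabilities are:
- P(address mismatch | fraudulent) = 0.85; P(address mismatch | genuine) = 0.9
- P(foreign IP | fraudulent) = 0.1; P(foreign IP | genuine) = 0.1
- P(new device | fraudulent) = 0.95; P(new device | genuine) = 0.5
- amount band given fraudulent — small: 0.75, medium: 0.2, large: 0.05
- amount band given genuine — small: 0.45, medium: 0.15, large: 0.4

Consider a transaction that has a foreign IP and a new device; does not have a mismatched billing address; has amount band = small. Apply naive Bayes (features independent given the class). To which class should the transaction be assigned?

fraudulent: 0.85 × (1−0.85) × 0.1 × 0.95 × 0.75 = 0.009084375
genuine: 0.15 × (1−0.9) × 0.1 × 0.5 × 0.45 = 0.0003375
Highest score → fraudulent.

fraudulent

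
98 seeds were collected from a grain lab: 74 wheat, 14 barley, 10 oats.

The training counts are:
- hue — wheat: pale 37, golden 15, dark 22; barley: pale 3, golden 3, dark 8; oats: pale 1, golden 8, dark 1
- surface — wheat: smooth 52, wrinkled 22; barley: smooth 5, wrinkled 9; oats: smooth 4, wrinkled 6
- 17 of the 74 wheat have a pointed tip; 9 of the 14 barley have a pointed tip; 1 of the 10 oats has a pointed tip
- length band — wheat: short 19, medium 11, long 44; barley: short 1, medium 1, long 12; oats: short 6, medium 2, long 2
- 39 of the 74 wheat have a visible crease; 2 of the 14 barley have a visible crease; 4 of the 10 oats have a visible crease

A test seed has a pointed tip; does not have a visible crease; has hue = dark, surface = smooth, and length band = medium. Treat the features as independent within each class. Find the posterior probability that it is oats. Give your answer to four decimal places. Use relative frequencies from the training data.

wheat: (74/98) × (22/74) × (52/74) × (17/74) × (11/74) × (35/74) ≈ 0.0025479
barley: (14/98) × (8/14) × (5/14) × (9/14) × (1/14) × (12/14) ≈ 0.00114748
oats: (10/98) × (1/10) × (4/10) × (1/10) × (2/10) × (6/10) ≈ 0.0000489796
P(oats | x) = 0.0000489796 / 0.0037443596 ≈ 0.0131

0.0131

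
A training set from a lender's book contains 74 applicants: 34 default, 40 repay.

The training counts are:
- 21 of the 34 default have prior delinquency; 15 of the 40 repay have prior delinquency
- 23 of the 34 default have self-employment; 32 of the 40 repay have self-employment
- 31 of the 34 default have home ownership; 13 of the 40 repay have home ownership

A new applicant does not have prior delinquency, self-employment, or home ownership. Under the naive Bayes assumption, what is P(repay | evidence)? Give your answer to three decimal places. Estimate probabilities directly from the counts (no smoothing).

0.901

default: (34/74) × (13/34) × (11/34) × (3/34) ≈ 0.00501496
repay: (40/74) × (25/40) × (8/40) × (27/40) ≈ 0.0456081
P(repay | x) = 0.0456081 / 0.05062306 ≈ 0.901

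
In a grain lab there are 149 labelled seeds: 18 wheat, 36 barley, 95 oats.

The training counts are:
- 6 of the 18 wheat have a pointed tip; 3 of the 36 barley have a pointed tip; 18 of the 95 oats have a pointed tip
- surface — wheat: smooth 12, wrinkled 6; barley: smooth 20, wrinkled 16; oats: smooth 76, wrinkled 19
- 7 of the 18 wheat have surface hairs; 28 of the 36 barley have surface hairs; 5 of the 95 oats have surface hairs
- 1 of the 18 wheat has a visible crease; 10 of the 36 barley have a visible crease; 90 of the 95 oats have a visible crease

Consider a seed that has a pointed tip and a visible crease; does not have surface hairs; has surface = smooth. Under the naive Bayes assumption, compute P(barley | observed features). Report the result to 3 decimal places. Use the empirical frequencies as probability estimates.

wheat: (18/149) × (6/18) × (12/18) × (11/18) × (1/18) ≈ 0.000911426
barley: (36/149) × (3/36) × (20/36) × (8/36) × (10/36) ≈ 0.000690474
oats: (95/149) × (18/95) × (76/95) × (90/95) × (90/95) ≈ 0.0867389
P(barley | x) = 0.000690474 / 0.0883408 ≈ 0.008

0.008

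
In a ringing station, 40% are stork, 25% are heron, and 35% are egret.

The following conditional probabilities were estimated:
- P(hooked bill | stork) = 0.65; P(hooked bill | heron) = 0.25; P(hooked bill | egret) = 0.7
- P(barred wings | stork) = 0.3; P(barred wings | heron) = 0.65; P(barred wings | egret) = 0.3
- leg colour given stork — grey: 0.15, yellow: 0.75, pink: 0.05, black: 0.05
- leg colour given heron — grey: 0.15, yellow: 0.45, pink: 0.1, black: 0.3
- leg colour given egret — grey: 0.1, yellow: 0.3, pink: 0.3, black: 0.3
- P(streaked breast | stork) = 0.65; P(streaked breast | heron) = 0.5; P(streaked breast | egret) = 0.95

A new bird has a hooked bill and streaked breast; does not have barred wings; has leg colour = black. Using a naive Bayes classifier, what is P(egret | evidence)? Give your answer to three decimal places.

stork: 0.4 × 0.65 × (1−0.3) × 0.05 × 0.65 = 0.005915
heron: 0.25 × 0.25 × (1−0.65) × 0.3 × 0.5 = 0.00328125
egret: 0.35 × 0.7 × (1−0.3) × 0.3 × 0.95 = 0.0488775
P(egret | x) = 0.0488775 / 0.05807375 ≈ 0.842

0.842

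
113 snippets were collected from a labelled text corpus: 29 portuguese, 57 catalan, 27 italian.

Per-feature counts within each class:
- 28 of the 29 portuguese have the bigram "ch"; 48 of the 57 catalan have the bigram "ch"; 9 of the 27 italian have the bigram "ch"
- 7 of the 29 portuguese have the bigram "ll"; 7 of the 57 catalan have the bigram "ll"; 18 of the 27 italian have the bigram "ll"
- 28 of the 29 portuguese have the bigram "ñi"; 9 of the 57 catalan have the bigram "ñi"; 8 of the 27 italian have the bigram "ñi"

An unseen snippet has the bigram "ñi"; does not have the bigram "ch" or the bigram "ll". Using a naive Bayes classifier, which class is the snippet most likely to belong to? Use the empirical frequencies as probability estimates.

portuguese: (29/113) × (1/29) × (22/29) × (28/29) ≈ 0.00648196
catalan: (57/113) × (9/57) × (50/57) × (9/57) ≈ 0.0110313
italian: (27/113) × (18/27) × (9/27) × (8/27) ≈ 0.0157325
Highest score → italian.

italian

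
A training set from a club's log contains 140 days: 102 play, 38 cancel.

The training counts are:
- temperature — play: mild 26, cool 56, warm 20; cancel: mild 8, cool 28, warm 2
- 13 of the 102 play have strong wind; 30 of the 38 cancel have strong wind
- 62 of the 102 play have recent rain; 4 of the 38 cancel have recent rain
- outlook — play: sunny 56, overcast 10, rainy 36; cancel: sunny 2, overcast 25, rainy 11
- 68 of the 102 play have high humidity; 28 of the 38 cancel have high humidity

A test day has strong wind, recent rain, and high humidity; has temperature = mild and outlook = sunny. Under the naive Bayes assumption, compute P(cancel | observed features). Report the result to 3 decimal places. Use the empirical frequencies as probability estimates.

play: (102/140) × (26/102) × (13/102) × (62/102) × (56/102) × (68/102) ≈ 0.00526595
cancel: (38/140) × (8/38) × (30/38) × (4/38) × (2/38) × (28/38) ≈ 0.000184161
P(cancel | x) = 0.000184161 / 0.005450111 ≈ 0.034

0.034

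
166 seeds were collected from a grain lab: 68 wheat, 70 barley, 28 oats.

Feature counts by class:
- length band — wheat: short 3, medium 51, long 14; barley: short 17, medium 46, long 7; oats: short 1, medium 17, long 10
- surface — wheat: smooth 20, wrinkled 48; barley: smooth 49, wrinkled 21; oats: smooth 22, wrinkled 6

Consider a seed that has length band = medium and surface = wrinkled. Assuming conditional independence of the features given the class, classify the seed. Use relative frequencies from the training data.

wheat: (68/166) × (51/68) × (48/68) ≈ 0.216867
barley: (70/166) × (46/70) × (21/70) ≈ 0.0831325
oats: (28/166) × (17/28) × (6/28) ≈ 0.0219449
Highest score → wheat.

wheat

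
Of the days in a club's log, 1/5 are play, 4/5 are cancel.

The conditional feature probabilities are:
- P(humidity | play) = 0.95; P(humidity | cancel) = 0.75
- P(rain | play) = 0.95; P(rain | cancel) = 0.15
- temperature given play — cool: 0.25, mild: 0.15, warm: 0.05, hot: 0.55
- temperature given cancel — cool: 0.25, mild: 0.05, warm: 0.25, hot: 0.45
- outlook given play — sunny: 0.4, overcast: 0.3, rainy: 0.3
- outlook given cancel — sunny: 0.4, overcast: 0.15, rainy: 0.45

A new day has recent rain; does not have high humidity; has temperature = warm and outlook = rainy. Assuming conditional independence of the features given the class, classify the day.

cancel

play: 0.2 × (1−0.95) × 0.95 × 0.05 × 0.3 = 0.0001425
cancel: 0.8 × (1−0.75) × 0.15 × 0.25 × 0.45 = 0.003375
Highest score → cancel.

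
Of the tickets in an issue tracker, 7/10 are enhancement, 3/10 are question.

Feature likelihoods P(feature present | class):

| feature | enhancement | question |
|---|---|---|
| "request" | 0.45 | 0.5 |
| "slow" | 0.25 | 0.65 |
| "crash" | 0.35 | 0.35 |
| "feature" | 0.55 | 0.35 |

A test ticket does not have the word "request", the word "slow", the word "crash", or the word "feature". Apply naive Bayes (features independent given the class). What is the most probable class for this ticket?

enhancement

enhancement: 0.7 × (1−0.45) × (1−0.25) × (1−0.35) × (1−0.55) = 0.084459375
question: 0.3 × (1−0.5) × (1−0.65) × (1−0.35) × (1−0.35) = 0.02218125
Highest score → enhancement.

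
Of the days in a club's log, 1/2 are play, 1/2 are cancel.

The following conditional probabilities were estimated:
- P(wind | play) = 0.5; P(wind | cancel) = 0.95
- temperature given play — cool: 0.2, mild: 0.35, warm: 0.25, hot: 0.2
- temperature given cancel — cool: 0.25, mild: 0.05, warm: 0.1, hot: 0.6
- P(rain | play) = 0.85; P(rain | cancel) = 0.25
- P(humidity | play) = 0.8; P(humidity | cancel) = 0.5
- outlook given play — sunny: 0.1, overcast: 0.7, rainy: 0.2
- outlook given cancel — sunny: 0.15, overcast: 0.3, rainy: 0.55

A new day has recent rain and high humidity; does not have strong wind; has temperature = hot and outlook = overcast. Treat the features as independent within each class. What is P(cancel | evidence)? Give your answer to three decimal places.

0.023

play: 0.5 × (1−0.5) × 0.2 × 0.85 × 0.8 × 0.7 = 0.0238
cancel: 0.5 × (1−0.95) × 0.6 × 0.25 × 0.5 × 0.3 = 0.0005625
P(cancel | x) = 0.0005625 / 0.0243625 ≈ 0.023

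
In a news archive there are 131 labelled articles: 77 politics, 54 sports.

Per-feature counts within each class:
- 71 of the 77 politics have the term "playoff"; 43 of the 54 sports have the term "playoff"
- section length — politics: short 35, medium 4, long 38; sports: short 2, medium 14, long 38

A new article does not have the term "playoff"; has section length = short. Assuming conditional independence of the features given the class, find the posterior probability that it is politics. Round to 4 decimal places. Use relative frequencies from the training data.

politics: (77/131) × (6/77) × (35/77) ≈ 0.0208189
sports: (54/131) × (11/54) × (2/54) ≈ 0.00310998
P(politics | x) = 0.0208189 / 0.02392888 ≈ 0.8700

0.8700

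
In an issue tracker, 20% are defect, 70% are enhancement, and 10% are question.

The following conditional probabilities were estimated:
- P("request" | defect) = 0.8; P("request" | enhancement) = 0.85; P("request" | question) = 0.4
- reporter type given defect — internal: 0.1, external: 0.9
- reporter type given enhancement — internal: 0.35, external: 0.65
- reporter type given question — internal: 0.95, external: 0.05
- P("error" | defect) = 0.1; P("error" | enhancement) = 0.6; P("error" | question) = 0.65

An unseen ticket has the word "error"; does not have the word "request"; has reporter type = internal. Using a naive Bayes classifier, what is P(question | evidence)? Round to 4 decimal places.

defect: 0.2 × (1−0.8) × 0.1 × 0.1 = 0.0004
enhancement: 0.7 × (1−0.85) × 0.35 × 0.6 = 0.02205
question: 0.1 × (1−0.4) × 0.95 × 0.65 = 0.03705
P(question | x) = 0.03705 / 0.0595 ≈ 0.6227

0.6227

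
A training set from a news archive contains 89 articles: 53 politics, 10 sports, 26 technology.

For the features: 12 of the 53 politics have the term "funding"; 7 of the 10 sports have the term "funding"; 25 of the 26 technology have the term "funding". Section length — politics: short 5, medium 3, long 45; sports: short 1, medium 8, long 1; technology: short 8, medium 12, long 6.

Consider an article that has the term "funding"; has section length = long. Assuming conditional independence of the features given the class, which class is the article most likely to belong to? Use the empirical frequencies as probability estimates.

politics: (53/89) × (12/53) × (45/53) ≈ 0.11448
sports: (10/89) × (7/10) × (1/10) ≈ 0.00786517
technology: (26/89) × (25/26) × (6/26) ≈ 0.0648228
Highest score → politics.

politics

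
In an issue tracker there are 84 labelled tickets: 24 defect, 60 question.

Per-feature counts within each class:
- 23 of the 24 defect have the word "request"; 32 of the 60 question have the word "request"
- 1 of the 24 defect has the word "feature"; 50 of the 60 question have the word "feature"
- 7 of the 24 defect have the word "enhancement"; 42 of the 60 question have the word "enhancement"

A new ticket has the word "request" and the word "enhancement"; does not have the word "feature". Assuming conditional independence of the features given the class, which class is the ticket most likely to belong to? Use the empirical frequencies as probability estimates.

defect: (24/84) × (23/24) × (23/24) × (7/24) ≈ 0.0765336
question: (60/84) × (32/60) × (10/60) × (42/60) ≈ 0.0444444
Highest score → defect.

defect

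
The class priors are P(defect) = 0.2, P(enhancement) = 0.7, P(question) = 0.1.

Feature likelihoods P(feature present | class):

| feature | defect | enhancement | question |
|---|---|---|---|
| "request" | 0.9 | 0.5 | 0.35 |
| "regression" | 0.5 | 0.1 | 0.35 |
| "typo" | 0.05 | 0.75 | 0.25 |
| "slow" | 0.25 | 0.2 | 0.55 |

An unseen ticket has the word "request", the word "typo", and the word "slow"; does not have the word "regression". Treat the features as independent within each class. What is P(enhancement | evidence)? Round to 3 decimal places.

defect: 0.2 × 0.9 × (1−0.5) × 0.05 × 0.25 = 0.001125
enhancement: 0.7 × 0.5 × (1−0.1) × 0.75 × 0.2 = 0.04725
question: 0.1 × 0.35 × (1−0.35) × 0.25 × 0.55 = 0.003128125
P(enhancement | x) = 0.04725 / 0.051503125 ≈ 0.917

0.917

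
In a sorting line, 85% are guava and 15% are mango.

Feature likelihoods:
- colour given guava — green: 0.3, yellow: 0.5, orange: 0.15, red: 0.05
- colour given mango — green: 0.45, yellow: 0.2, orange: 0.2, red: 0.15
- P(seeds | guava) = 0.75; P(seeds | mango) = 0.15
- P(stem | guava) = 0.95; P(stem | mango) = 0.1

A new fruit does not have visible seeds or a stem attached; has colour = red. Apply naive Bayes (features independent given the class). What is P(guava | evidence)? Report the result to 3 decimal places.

0.030

guava: 0.85 × 0.05 × (1−0.75) × (1−0.95) = 0.00053125
mango: 0.15 × 0.15 × (1−0.15) × (1−0.1) = 0.0172125
P(guava | x) = 0.00053125 / 0.01774375 ≈ 0.030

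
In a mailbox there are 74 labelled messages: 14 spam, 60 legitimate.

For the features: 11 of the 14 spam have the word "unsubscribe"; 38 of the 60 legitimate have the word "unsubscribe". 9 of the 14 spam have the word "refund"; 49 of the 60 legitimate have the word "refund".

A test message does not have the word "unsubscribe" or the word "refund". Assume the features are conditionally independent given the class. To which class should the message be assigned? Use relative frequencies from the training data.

spam: (14/74) × (3/14) × (5/14) ≈ 0.0144788
legitimate: (60/74) × (22/60) × (11/60) ≈ 0.0545045
Highest score → legitimate.

legitimate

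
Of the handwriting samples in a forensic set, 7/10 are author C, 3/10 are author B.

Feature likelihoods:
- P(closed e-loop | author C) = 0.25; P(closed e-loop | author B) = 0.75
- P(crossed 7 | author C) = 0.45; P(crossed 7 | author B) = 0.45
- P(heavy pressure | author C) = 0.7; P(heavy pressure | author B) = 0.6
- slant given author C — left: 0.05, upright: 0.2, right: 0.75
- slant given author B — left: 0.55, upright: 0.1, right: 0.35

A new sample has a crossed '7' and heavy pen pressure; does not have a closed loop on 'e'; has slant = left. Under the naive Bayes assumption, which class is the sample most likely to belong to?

author B

author C: 0.7 × (1−0.25) × 0.45 × 0.7 × 0.05 = 0.00826875
author B: 0.3 × (1−0.75) × 0.45 × 0.6 × 0.55 = 0.0111375
Highest score → author B.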